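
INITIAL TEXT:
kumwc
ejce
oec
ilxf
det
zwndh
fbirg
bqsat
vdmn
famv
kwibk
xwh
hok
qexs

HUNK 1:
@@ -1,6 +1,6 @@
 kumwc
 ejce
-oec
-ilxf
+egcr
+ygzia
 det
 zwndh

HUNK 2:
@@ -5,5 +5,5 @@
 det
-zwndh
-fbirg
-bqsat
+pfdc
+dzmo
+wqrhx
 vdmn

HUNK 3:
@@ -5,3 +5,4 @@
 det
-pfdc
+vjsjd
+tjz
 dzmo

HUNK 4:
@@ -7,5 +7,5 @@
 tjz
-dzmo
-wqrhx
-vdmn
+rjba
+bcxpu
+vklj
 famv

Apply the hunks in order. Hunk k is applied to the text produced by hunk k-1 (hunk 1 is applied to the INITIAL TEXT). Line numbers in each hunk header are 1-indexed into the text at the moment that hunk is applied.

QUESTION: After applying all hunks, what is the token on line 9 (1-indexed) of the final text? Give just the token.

Answer: bcxpu

Derivation:
Hunk 1: at line 1 remove [oec,ilxf] add [egcr,ygzia] -> 14 lines: kumwc ejce egcr ygzia det zwndh fbirg bqsat vdmn famv kwibk xwh hok qexs
Hunk 2: at line 5 remove [zwndh,fbirg,bqsat] add [pfdc,dzmo,wqrhx] -> 14 lines: kumwc ejce egcr ygzia det pfdc dzmo wqrhx vdmn famv kwibk xwh hok qexs
Hunk 3: at line 5 remove [pfdc] add [vjsjd,tjz] -> 15 lines: kumwc ejce egcr ygzia det vjsjd tjz dzmo wqrhx vdmn famv kwibk xwh hok qexs
Hunk 4: at line 7 remove [dzmo,wqrhx,vdmn] add [rjba,bcxpu,vklj] -> 15 lines: kumwc ejce egcr ygzia det vjsjd tjz rjba bcxpu vklj famv kwibk xwh hok qexs
Final line 9: bcxpu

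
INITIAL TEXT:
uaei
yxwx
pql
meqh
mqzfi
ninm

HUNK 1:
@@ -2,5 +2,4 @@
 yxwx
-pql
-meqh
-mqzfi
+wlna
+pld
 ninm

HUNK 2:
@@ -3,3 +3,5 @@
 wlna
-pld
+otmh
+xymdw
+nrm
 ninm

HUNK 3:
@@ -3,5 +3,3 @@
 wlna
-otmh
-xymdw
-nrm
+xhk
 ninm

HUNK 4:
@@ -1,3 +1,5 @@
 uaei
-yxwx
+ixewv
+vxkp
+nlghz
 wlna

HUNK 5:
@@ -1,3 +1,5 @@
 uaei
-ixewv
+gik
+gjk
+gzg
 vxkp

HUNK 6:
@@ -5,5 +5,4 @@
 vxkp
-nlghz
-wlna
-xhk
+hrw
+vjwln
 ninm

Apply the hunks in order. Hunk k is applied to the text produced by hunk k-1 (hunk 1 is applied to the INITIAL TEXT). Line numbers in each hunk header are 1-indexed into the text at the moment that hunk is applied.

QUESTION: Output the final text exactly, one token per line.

Answer: uaei
gik
gjk
gzg
vxkp
hrw
vjwln
ninm

Derivation:
Hunk 1: at line 2 remove [pql,meqh,mqzfi] add [wlna,pld] -> 5 lines: uaei yxwx wlna pld ninm
Hunk 2: at line 3 remove [pld] add [otmh,xymdw,nrm] -> 7 lines: uaei yxwx wlna otmh xymdw nrm ninm
Hunk 3: at line 3 remove [otmh,xymdw,nrm] add [xhk] -> 5 lines: uaei yxwx wlna xhk ninm
Hunk 4: at line 1 remove [yxwx] add [ixewv,vxkp,nlghz] -> 7 lines: uaei ixewv vxkp nlghz wlna xhk ninm
Hunk 5: at line 1 remove [ixewv] add [gik,gjk,gzg] -> 9 lines: uaei gik gjk gzg vxkp nlghz wlna xhk ninm
Hunk 6: at line 5 remove [nlghz,wlna,xhk] add [hrw,vjwln] -> 8 lines: uaei gik gjk gzg vxkp hrw vjwln ninm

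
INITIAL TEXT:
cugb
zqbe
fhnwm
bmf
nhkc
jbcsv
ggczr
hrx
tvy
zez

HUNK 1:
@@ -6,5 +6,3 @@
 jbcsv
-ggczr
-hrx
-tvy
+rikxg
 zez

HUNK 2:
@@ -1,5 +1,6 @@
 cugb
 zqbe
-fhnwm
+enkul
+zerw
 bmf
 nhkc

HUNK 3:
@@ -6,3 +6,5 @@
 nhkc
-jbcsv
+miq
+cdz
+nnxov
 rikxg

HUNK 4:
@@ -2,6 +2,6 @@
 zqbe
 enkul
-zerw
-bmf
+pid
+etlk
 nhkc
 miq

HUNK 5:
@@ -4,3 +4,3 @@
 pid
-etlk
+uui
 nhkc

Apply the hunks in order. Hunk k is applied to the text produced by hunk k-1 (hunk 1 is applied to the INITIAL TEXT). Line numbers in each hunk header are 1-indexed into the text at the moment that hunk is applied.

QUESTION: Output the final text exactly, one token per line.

Answer: cugb
zqbe
enkul
pid
uui
nhkc
miq
cdz
nnxov
rikxg
zez

Derivation:
Hunk 1: at line 6 remove [ggczr,hrx,tvy] add [rikxg] -> 8 lines: cugb zqbe fhnwm bmf nhkc jbcsv rikxg zez
Hunk 2: at line 1 remove [fhnwm] add [enkul,zerw] -> 9 lines: cugb zqbe enkul zerw bmf nhkc jbcsv rikxg zez
Hunk 3: at line 6 remove [jbcsv] add [miq,cdz,nnxov] -> 11 lines: cugb zqbe enkul zerw bmf nhkc miq cdz nnxov rikxg zez
Hunk 4: at line 2 remove [zerw,bmf] add [pid,etlk] -> 11 lines: cugb zqbe enkul pid etlk nhkc miq cdz nnxov rikxg zez
Hunk 5: at line 4 remove [etlk] add [uui] -> 11 lines: cugb zqbe enkul pid uui nhkc miq cdz nnxov rikxg zez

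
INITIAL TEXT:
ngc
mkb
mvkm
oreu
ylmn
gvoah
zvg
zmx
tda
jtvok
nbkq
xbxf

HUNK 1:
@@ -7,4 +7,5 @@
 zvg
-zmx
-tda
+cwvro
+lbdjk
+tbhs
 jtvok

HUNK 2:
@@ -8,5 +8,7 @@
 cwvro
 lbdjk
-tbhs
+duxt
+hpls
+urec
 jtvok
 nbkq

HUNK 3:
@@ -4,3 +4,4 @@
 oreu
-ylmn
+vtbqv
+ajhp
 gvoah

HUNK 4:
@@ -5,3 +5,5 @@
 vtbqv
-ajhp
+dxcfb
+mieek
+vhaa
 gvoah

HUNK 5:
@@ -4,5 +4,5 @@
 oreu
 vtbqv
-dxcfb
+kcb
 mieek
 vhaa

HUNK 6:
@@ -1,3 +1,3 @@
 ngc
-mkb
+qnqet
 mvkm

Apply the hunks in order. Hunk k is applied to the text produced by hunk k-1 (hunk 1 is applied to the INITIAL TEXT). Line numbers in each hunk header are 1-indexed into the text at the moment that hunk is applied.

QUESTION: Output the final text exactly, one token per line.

Answer: ngc
qnqet
mvkm
oreu
vtbqv
kcb
mieek
vhaa
gvoah
zvg
cwvro
lbdjk
duxt
hpls
urec
jtvok
nbkq
xbxf

Derivation:
Hunk 1: at line 7 remove [zmx,tda] add [cwvro,lbdjk,tbhs] -> 13 lines: ngc mkb mvkm oreu ylmn gvoah zvg cwvro lbdjk tbhs jtvok nbkq xbxf
Hunk 2: at line 8 remove [tbhs] add [duxt,hpls,urec] -> 15 lines: ngc mkb mvkm oreu ylmn gvoah zvg cwvro lbdjk duxt hpls urec jtvok nbkq xbxf
Hunk 3: at line 4 remove [ylmn] add [vtbqv,ajhp] -> 16 lines: ngc mkb mvkm oreu vtbqv ajhp gvoah zvg cwvro lbdjk duxt hpls urec jtvok nbkq xbxf
Hunk 4: at line 5 remove [ajhp] add [dxcfb,mieek,vhaa] -> 18 lines: ngc mkb mvkm oreu vtbqv dxcfb mieek vhaa gvoah zvg cwvro lbdjk duxt hpls urec jtvok nbkq xbxf
Hunk 5: at line 4 remove [dxcfb] add [kcb] -> 18 lines: ngc mkb mvkm oreu vtbqv kcb mieek vhaa gvoah zvg cwvro lbdjk duxt hpls urec jtvok nbkq xbxf
Hunk 6: at line 1 remove [mkb] add [qnqet] -> 18 lines: ngc qnqet mvkm oreu vtbqv kcb mieek vhaa gvoah zvg cwvro lbdjk duxt hpls urec jtvok nbkq xbxf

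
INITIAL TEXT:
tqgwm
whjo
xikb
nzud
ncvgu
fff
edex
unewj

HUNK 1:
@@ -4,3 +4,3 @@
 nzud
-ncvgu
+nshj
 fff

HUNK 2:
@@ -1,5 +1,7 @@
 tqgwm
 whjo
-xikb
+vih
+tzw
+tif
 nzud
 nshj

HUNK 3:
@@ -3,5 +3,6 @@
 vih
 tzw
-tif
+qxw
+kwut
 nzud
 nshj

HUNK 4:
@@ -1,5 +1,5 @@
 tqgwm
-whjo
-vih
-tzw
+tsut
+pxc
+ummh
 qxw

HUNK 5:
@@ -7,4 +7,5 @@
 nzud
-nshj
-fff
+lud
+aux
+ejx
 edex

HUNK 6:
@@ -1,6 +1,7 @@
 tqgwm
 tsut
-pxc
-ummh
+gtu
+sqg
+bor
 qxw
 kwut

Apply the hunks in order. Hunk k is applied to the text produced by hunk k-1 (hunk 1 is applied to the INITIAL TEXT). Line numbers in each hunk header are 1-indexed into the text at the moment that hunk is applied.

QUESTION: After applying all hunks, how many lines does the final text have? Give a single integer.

Hunk 1: at line 4 remove [ncvgu] add [nshj] -> 8 lines: tqgwm whjo xikb nzud nshj fff edex unewj
Hunk 2: at line 1 remove [xikb] add [vih,tzw,tif] -> 10 lines: tqgwm whjo vih tzw tif nzud nshj fff edex unewj
Hunk 3: at line 3 remove [tif] add [qxw,kwut] -> 11 lines: tqgwm whjo vih tzw qxw kwut nzud nshj fff edex unewj
Hunk 4: at line 1 remove [whjo,vih,tzw] add [tsut,pxc,ummh] -> 11 lines: tqgwm tsut pxc ummh qxw kwut nzud nshj fff edex unewj
Hunk 5: at line 7 remove [nshj,fff] add [lud,aux,ejx] -> 12 lines: tqgwm tsut pxc ummh qxw kwut nzud lud aux ejx edex unewj
Hunk 6: at line 1 remove [pxc,ummh] add [gtu,sqg,bor] -> 13 lines: tqgwm tsut gtu sqg bor qxw kwut nzud lud aux ejx edex unewj
Final line count: 13

Answer: 13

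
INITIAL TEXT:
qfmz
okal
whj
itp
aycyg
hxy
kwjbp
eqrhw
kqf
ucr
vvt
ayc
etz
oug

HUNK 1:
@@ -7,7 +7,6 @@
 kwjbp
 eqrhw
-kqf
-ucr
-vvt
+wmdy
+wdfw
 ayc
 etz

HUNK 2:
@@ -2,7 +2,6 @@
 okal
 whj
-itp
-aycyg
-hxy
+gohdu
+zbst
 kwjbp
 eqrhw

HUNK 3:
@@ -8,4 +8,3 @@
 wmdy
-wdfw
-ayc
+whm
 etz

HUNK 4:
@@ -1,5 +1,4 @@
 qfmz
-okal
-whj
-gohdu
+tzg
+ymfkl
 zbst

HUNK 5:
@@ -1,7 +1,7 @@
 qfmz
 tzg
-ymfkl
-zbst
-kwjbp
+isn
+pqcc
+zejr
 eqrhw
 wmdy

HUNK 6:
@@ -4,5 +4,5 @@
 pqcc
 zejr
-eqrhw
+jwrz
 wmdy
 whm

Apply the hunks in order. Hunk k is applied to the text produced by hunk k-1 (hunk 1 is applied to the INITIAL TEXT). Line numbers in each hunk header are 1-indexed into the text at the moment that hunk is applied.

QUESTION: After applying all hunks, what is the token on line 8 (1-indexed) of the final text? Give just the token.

Hunk 1: at line 7 remove [kqf,ucr,vvt] add [wmdy,wdfw] -> 13 lines: qfmz okal whj itp aycyg hxy kwjbp eqrhw wmdy wdfw ayc etz oug
Hunk 2: at line 2 remove [itp,aycyg,hxy] add [gohdu,zbst] -> 12 lines: qfmz okal whj gohdu zbst kwjbp eqrhw wmdy wdfw ayc etz oug
Hunk 3: at line 8 remove [wdfw,ayc] add [whm] -> 11 lines: qfmz okal whj gohdu zbst kwjbp eqrhw wmdy whm etz oug
Hunk 4: at line 1 remove [okal,whj,gohdu] add [tzg,ymfkl] -> 10 lines: qfmz tzg ymfkl zbst kwjbp eqrhw wmdy whm etz oug
Hunk 5: at line 1 remove [ymfkl,zbst,kwjbp] add [isn,pqcc,zejr] -> 10 lines: qfmz tzg isn pqcc zejr eqrhw wmdy whm etz oug
Hunk 6: at line 4 remove [eqrhw] add [jwrz] -> 10 lines: qfmz tzg isn pqcc zejr jwrz wmdy whm etz oug
Final line 8: whm

Answer: whm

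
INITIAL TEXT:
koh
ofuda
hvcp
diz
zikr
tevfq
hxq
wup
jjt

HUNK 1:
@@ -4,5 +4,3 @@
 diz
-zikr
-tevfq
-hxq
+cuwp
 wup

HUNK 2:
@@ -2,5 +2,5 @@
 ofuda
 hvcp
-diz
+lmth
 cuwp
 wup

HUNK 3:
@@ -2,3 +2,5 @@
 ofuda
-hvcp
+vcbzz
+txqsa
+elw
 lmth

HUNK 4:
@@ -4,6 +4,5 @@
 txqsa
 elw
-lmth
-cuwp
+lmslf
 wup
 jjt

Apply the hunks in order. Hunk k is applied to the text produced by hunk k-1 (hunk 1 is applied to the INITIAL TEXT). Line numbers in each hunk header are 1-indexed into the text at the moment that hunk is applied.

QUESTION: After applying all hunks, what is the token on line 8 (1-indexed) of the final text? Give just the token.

Hunk 1: at line 4 remove [zikr,tevfq,hxq] add [cuwp] -> 7 lines: koh ofuda hvcp diz cuwp wup jjt
Hunk 2: at line 2 remove [diz] add [lmth] -> 7 lines: koh ofuda hvcp lmth cuwp wup jjt
Hunk 3: at line 2 remove [hvcp] add [vcbzz,txqsa,elw] -> 9 lines: koh ofuda vcbzz txqsa elw lmth cuwp wup jjt
Hunk 4: at line 4 remove [lmth,cuwp] add [lmslf] -> 8 lines: koh ofuda vcbzz txqsa elw lmslf wup jjt
Final line 8: jjt

Answer: jjt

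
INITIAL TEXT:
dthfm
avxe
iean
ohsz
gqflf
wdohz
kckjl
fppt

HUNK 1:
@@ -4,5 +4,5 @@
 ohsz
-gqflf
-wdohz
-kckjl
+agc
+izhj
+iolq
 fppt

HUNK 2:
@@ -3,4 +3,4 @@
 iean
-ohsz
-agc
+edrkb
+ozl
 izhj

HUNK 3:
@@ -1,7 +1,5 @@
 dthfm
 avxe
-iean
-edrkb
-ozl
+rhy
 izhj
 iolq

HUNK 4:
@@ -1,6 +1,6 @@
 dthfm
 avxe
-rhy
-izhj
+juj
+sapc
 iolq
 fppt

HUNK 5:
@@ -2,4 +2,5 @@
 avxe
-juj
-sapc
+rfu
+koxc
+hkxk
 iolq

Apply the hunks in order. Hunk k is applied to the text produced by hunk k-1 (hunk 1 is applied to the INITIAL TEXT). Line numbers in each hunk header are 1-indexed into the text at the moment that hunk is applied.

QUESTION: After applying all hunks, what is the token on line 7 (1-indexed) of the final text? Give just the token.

Hunk 1: at line 4 remove [gqflf,wdohz,kckjl] add [agc,izhj,iolq] -> 8 lines: dthfm avxe iean ohsz agc izhj iolq fppt
Hunk 2: at line 3 remove [ohsz,agc] add [edrkb,ozl] -> 8 lines: dthfm avxe iean edrkb ozl izhj iolq fppt
Hunk 3: at line 1 remove [iean,edrkb,ozl] add [rhy] -> 6 lines: dthfm avxe rhy izhj iolq fppt
Hunk 4: at line 1 remove [rhy,izhj] add [juj,sapc] -> 6 lines: dthfm avxe juj sapc iolq fppt
Hunk 5: at line 2 remove [juj,sapc] add [rfu,koxc,hkxk] -> 7 lines: dthfm avxe rfu koxc hkxk iolq fppt
Final line 7: fppt

Answer: fppt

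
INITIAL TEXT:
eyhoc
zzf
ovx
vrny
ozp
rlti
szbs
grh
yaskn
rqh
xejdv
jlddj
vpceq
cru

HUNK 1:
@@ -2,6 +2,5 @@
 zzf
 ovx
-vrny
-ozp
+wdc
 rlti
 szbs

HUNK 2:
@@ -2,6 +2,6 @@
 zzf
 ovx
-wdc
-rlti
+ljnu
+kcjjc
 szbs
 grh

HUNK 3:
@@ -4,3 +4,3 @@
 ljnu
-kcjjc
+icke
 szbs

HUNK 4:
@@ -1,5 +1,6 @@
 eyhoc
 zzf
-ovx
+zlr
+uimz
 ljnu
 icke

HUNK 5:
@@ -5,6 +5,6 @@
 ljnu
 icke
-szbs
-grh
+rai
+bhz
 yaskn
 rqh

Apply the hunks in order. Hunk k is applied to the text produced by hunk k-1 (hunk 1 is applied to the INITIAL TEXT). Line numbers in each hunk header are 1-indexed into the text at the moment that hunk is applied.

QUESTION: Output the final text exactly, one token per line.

Answer: eyhoc
zzf
zlr
uimz
ljnu
icke
rai
bhz
yaskn
rqh
xejdv
jlddj
vpceq
cru

Derivation:
Hunk 1: at line 2 remove [vrny,ozp] add [wdc] -> 13 lines: eyhoc zzf ovx wdc rlti szbs grh yaskn rqh xejdv jlddj vpceq cru
Hunk 2: at line 2 remove [wdc,rlti] add [ljnu,kcjjc] -> 13 lines: eyhoc zzf ovx ljnu kcjjc szbs grh yaskn rqh xejdv jlddj vpceq cru
Hunk 3: at line 4 remove [kcjjc] add [icke] -> 13 lines: eyhoc zzf ovx ljnu icke szbs grh yaskn rqh xejdv jlddj vpceq cru
Hunk 4: at line 1 remove [ovx] add [zlr,uimz] -> 14 lines: eyhoc zzf zlr uimz ljnu icke szbs grh yaskn rqh xejdv jlddj vpceq cru
Hunk 5: at line 5 remove [szbs,grh] add [rai,bhz] -> 14 lines: eyhoc zzf zlr uimz ljnu icke rai bhz yaskn rqh xejdv jlddj vpceq cru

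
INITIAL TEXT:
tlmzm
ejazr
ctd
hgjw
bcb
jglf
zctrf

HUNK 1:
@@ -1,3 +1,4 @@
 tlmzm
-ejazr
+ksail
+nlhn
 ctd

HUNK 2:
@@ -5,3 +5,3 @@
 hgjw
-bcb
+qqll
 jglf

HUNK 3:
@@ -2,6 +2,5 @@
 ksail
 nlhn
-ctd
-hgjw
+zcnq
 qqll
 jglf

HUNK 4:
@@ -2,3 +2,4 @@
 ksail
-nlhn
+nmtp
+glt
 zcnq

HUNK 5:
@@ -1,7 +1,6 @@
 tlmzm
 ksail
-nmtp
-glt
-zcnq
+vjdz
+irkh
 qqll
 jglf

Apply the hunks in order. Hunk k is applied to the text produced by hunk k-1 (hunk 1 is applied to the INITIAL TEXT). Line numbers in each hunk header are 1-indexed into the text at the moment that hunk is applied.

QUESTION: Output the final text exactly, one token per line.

Hunk 1: at line 1 remove [ejazr] add [ksail,nlhn] -> 8 lines: tlmzm ksail nlhn ctd hgjw bcb jglf zctrf
Hunk 2: at line 5 remove [bcb] add [qqll] -> 8 lines: tlmzm ksail nlhn ctd hgjw qqll jglf zctrf
Hunk 3: at line 2 remove [ctd,hgjw] add [zcnq] -> 7 lines: tlmzm ksail nlhn zcnq qqll jglf zctrf
Hunk 4: at line 2 remove [nlhn] add [nmtp,glt] -> 8 lines: tlmzm ksail nmtp glt zcnq qqll jglf zctrf
Hunk 5: at line 1 remove [nmtp,glt,zcnq] add [vjdz,irkh] -> 7 lines: tlmzm ksail vjdz irkh qqll jglf zctrf

Answer: tlmzm
ksail
vjdz
irkh
qqll
jglf
zctrf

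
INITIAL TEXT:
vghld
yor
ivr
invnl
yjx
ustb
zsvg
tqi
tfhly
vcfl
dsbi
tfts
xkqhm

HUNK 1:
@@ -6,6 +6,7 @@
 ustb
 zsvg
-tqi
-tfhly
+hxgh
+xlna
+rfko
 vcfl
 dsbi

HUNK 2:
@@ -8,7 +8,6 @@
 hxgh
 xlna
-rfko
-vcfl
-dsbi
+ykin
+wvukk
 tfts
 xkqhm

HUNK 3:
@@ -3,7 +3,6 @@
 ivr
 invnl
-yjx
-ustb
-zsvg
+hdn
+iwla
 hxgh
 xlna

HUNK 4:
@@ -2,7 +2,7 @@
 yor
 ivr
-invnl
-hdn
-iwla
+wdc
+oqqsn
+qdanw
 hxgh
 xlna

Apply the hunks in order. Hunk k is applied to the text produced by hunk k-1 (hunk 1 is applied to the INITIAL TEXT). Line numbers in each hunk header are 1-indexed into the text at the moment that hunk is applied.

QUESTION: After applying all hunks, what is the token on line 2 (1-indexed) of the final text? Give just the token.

Answer: yor

Derivation:
Hunk 1: at line 6 remove [tqi,tfhly] add [hxgh,xlna,rfko] -> 14 lines: vghld yor ivr invnl yjx ustb zsvg hxgh xlna rfko vcfl dsbi tfts xkqhm
Hunk 2: at line 8 remove [rfko,vcfl,dsbi] add [ykin,wvukk] -> 13 lines: vghld yor ivr invnl yjx ustb zsvg hxgh xlna ykin wvukk tfts xkqhm
Hunk 3: at line 3 remove [yjx,ustb,zsvg] add [hdn,iwla] -> 12 lines: vghld yor ivr invnl hdn iwla hxgh xlna ykin wvukk tfts xkqhm
Hunk 4: at line 2 remove [invnl,hdn,iwla] add [wdc,oqqsn,qdanw] -> 12 lines: vghld yor ivr wdc oqqsn qdanw hxgh xlna ykin wvukk tfts xkqhm
Final line 2: yor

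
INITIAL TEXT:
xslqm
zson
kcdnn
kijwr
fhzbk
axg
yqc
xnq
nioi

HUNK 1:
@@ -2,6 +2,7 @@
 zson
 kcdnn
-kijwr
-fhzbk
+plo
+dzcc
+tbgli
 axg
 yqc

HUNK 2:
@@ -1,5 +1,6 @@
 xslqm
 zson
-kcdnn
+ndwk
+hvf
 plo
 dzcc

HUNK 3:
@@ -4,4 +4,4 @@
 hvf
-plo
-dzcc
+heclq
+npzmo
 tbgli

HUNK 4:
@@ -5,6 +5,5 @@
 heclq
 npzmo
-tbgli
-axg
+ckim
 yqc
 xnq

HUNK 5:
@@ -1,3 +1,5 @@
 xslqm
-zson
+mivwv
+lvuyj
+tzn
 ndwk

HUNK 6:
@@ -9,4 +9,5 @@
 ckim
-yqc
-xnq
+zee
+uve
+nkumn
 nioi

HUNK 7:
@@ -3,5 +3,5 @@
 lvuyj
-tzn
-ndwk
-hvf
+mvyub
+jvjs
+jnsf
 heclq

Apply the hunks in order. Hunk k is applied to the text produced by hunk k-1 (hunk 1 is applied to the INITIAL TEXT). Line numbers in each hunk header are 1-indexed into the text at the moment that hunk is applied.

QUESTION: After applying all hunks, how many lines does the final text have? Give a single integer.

Hunk 1: at line 2 remove [kijwr,fhzbk] add [plo,dzcc,tbgli] -> 10 lines: xslqm zson kcdnn plo dzcc tbgli axg yqc xnq nioi
Hunk 2: at line 1 remove [kcdnn] add [ndwk,hvf] -> 11 lines: xslqm zson ndwk hvf plo dzcc tbgli axg yqc xnq nioi
Hunk 3: at line 4 remove [plo,dzcc] add [heclq,npzmo] -> 11 lines: xslqm zson ndwk hvf heclq npzmo tbgli axg yqc xnq nioi
Hunk 4: at line 5 remove [tbgli,axg] add [ckim] -> 10 lines: xslqm zson ndwk hvf heclq npzmo ckim yqc xnq nioi
Hunk 5: at line 1 remove [zson] add [mivwv,lvuyj,tzn] -> 12 lines: xslqm mivwv lvuyj tzn ndwk hvf heclq npzmo ckim yqc xnq nioi
Hunk 6: at line 9 remove [yqc,xnq] add [zee,uve,nkumn] -> 13 lines: xslqm mivwv lvuyj tzn ndwk hvf heclq npzmo ckim zee uve nkumn nioi
Hunk 7: at line 3 remove [tzn,ndwk,hvf] add [mvyub,jvjs,jnsf] -> 13 lines: xslqm mivwv lvuyj mvyub jvjs jnsf heclq npzmo ckim zee uve nkumn nioi
Final line count: 13

Answer: 13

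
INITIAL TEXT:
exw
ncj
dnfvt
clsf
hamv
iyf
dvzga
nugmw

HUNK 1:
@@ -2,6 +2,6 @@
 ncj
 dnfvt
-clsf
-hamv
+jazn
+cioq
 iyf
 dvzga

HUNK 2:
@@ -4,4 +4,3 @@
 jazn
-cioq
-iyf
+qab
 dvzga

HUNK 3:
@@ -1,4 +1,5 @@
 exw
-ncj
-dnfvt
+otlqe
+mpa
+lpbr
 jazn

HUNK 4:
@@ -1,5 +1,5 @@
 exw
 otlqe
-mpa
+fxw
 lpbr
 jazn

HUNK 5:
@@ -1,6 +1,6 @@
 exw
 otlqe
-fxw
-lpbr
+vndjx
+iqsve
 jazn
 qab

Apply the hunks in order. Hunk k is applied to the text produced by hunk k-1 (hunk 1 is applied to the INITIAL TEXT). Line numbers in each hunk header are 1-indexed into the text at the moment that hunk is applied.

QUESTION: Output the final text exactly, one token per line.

Answer: exw
otlqe
vndjx
iqsve
jazn
qab
dvzga
nugmw

Derivation:
Hunk 1: at line 2 remove [clsf,hamv] add [jazn,cioq] -> 8 lines: exw ncj dnfvt jazn cioq iyf dvzga nugmw
Hunk 2: at line 4 remove [cioq,iyf] add [qab] -> 7 lines: exw ncj dnfvt jazn qab dvzga nugmw
Hunk 3: at line 1 remove [ncj,dnfvt] add [otlqe,mpa,lpbr] -> 8 lines: exw otlqe mpa lpbr jazn qab dvzga nugmw
Hunk 4: at line 1 remove [mpa] add [fxw] -> 8 lines: exw otlqe fxw lpbr jazn qab dvzga nugmw
Hunk 5: at line 1 remove [fxw,lpbr] add [vndjx,iqsve] -> 8 lines: exw otlqe vndjx iqsve jazn qab dvzga nugmw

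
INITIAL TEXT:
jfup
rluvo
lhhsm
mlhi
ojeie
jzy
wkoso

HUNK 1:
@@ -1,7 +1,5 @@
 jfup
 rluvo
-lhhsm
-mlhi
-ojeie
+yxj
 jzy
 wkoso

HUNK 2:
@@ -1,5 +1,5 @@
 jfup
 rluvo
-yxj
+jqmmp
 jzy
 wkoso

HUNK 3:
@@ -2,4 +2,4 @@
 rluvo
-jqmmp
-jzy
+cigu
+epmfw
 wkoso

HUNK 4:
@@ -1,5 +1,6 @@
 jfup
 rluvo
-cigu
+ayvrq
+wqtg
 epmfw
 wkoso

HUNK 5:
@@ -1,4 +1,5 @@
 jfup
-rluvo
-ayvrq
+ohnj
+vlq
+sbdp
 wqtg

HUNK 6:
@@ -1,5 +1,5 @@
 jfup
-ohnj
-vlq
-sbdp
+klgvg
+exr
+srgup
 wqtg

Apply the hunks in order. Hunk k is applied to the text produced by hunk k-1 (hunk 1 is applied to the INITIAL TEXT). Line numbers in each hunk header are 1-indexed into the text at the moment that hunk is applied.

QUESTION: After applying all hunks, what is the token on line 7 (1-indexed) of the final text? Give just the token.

Answer: wkoso

Derivation:
Hunk 1: at line 1 remove [lhhsm,mlhi,ojeie] add [yxj] -> 5 lines: jfup rluvo yxj jzy wkoso
Hunk 2: at line 1 remove [yxj] add [jqmmp] -> 5 lines: jfup rluvo jqmmp jzy wkoso
Hunk 3: at line 2 remove [jqmmp,jzy] add [cigu,epmfw] -> 5 lines: jfup rluvo cigu epmfw wkoso
Hunk 4: at line 1 remove [cigu] add [ayvrq,wqtg] -> 6 lines: jfup rluvo ayvrq wqtg epmfw wkoso
Hunk 5: at line 1 remove [rluvo,ayvrq] add [ohnj,vlq,sbdp] -> 7 lines: jfup ohnj vlq sbdp wqtg epmfw wkoso
Hunk 6: at line 1 remove [ohnj,vlq,sbdp] add [klgvg,exr,srgup] -> 7 lines: jfup klgvg exr srgup wqtg epmfw wkoso
Final line 7: wkoso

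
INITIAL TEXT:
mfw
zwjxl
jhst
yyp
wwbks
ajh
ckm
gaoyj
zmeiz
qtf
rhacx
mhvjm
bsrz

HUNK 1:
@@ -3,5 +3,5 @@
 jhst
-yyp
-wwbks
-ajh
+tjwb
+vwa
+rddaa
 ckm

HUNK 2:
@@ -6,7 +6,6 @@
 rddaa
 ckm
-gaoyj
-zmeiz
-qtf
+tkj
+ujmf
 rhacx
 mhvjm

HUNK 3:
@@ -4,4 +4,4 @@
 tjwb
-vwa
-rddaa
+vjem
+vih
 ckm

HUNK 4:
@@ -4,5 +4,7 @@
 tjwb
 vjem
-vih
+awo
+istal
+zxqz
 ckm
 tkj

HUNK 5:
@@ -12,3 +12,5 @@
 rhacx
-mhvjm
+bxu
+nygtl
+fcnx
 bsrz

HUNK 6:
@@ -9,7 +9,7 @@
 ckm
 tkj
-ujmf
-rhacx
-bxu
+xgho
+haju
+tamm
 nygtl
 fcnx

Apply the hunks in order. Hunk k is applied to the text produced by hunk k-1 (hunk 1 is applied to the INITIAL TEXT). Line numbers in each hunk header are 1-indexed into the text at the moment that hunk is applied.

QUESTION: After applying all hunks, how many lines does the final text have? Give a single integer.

Answer: 16

Derivation:
Hunk 1: at line 3 remove [yyp,wwbks,ajh] add [tjwb,vwa,rddaa] -> 13 lines: mfw zwjxl jhst tjwb vwa rddaa ckm gaoyj zmeiz qtf rhacx mhvjm bsrz
Hunk 2: at line 6 remove [gaoyj,zmeiz,qtf] add [tkj,ujmf] -> 12 lines: mfw zwjxl jhst tjwb vwa rddaa ckm tkj ujmf rhacx mhvjm bsrz
Hunk 3: at line 4 remove [vwa,rddaa] add [vjem,vih] -> 12 lines: mfw zwjxl jhst tjwb vjem vih ckm tkj ujmf rhacx mhvjm bsrz
Hunk 4: at line 4 remove [vih] add [awo,istal,zxqz] -> 14 lines: mfw zwjxl jhst tjwb vjem awo istal zxqz ckm tkj ujmf rhacx mhvjm bsrz
Hunk 5: at line 12 remove [mhvjm] add [bxu,nygtl,fcnx] -> 16 lines: mfw zwjxl jhst tjwb vjem awo istal zxqz ckm tkj ujmf rhacx bxu nygtl fcnx bsrz
Hunk 6: at line 9 remove [ujmf,rhacx,bxu] add [xgho,haju,tamm] -> 16 lines: mfw zwjxl jhst tjwb vjem awo istal zxqz ckm tkj xgho haju tamm nygtl fcnx bsrz
Final line count: 16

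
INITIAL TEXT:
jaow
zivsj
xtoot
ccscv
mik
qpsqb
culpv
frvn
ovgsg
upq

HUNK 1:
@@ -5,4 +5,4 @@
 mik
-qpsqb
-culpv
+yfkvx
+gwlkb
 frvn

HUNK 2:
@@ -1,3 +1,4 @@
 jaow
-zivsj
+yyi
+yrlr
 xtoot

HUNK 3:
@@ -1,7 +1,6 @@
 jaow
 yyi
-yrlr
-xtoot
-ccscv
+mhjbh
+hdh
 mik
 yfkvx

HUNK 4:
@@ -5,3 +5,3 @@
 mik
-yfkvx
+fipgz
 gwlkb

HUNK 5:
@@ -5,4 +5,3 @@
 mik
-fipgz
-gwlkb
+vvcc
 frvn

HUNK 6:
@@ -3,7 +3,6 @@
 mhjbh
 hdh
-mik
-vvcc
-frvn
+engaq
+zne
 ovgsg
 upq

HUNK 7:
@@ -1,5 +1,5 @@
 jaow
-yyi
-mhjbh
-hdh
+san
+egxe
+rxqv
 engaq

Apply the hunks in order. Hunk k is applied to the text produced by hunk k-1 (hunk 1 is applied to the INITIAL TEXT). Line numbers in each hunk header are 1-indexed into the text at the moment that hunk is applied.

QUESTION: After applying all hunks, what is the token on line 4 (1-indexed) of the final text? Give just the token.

Hunk 1: at line 5 remove [qpsqb,culpv] add [yfkvx,gwlkb] -> 10 lines: jaow zivsj xtoot ccscv mik yfkvx gwlkb frvn ovgsg upq
Hunk 2: at line 1 remove [zivsj] add [yyi,yrlr] -> 11 lines: jaow yyi yrlr xtoot ccscv mik yfkvx gwlkb frvn ovgsg upq
Hunk 3: at line 1 remove [yrlr,xtoot,ccscv] add [mhjbh,hdh] -> 10 lines: jaow yyi mhjbh hdh mik yfkvx gwlkb frvn ovgsg upq
Hunk 4: at line 5 remove [yfkvx] add [fipgz] -> 10 lines: jaow yyi mhjbh hdh mik fipgz gwlkb frvn ovgsg upq
Hunk 5: at line 5 remove [fipgz,gwlkb] add [vvcc] -> 9 lines: jaow yyi mhjbh hdh mik vvcc frvn ovgsg upq
Hunk 6: at line 3 remove [mik,vvcc,frvn] add [engaq,zne] -> 8 lines: jaow yyi mhjbh hdh engaq zne ovgsg upq
Hunk 7: at line 1 remove [yyi,mhjbh,hdh] add [san,egxe,rxqv] -> 8 lines: jaow san egxe rxqv engaq zne ovgsg upq
Final line 4: rxqv

Answer: rxqv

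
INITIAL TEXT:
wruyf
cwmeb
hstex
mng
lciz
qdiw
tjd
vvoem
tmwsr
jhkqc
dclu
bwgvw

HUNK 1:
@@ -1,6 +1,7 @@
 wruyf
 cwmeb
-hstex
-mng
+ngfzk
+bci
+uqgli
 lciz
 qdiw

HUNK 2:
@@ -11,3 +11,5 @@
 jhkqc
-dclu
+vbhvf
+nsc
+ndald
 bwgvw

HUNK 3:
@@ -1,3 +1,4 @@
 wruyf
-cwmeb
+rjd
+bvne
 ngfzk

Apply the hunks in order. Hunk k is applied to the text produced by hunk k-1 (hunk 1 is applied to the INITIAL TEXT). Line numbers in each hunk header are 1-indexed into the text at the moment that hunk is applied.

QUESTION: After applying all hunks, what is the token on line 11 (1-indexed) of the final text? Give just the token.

Hunk 1: at line 1 remove [hstex,mng] add [ngfzk,bci,uqgli] -> 13 lines: wruyf cwmeb ngfzk bci uqgli lciz qdiw tjd vvoem tmwsr jhkqc dclu bwgvw
Hunk 2: at line 11 remove [dclu] add [vbhvf,nsc,ndald] -> 15 lines: wruyf cwmeb ngfzk bci uqgli lciz qdiw tjd vvoem tmwsr jhkqc vbhvf nsc ndald bwgvw
Hunk 3: at line 1 remove [cwmeb] add [rjd,bvne] -> 16 lines: wruyf rjd bvne ngfzk bci uqgli lciz qdiw tjd vvoem tmwsr jhkqc vbhvf nsc ndald bwgvw
Final line 11: tmwsr

Answer: tmwsr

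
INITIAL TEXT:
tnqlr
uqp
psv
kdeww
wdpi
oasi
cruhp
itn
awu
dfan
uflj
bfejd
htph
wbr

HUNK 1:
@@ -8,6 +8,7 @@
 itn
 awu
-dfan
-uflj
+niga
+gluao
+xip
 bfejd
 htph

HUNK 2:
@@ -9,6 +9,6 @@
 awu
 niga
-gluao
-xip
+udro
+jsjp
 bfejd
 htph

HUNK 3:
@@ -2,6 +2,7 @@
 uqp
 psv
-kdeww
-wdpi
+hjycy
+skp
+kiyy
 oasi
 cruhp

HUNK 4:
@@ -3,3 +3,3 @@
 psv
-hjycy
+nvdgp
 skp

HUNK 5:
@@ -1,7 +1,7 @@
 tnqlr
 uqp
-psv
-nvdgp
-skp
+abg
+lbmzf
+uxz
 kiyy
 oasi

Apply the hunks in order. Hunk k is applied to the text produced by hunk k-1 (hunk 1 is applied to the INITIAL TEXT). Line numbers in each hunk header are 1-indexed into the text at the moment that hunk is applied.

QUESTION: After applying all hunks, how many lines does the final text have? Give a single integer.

Hunk 1: at line 8 remove [dfan,uflj] add [niga,gluao,xip] -> 15 lines: tnqlr uqp psv kdeww wdpi oasi cruhp itn awu niga gluao xip bfejd htph wbr
Hunk 2: at line 9 remove [gluao,xip] add [udro,jsjp] -> 15 lines: tnqlr uqp psv kdeww wdpi oasi cruhp itn awu niga udro jsjp bfejd htph wbr
Hunk 3: at line 2 remove [kdeww,wdpi] add [hjycy,skp,kiyy] -> 16 lines: tnqlr uqp psv hjycy skp kiyy oasi cruhp itn awu niga udro jsjp bfejd htph wbr
Hunk 4: at line 3 remove [hjycy] add [nvdgp] -> 16 lines: tnqlr uqp psv nvdgp skp kiyy oasi cruhp itn awu niga udro jsjp bfejd htph wbr
Hunk 5: at line 1 remove [psv,nvdgp,skp] add [abg,lbmzf,uxz] -> 16 lines: tnqlr uqp abg lbmzf uxz kiyy oasi cruhp itn awu niga udro jsjp bfejd htph wbr
Final line count: 16

Answer: 16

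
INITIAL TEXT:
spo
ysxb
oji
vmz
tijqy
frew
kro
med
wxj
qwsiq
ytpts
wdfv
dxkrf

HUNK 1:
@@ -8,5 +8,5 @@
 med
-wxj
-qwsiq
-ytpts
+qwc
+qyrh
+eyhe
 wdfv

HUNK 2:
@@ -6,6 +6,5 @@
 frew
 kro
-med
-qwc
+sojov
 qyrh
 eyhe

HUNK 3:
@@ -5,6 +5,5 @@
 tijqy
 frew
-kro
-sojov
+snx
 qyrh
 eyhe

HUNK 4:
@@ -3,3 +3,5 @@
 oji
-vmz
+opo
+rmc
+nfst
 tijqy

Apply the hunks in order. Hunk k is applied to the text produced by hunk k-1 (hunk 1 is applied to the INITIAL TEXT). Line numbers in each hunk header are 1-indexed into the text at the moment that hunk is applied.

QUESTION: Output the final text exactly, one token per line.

Hunk 1: at line 8 remove [wxj,qwsiq,ytpts] add [qwc,qyrh,eyhe] -> 13 lines: spo ysxb oji vmz tijqy frew kro med qwc qyrh eyhe wdfv dxkrf
Hunk 2: at line 6 remove [med,qwc] add [sojov] -> 12 lines: spo ysxb oji vmz tijqy frew kro sojov qyrh eyhe wdfv dxkrf
Hunk 3: at line 5 remove [kro,sojov] add [snx] -> 11 lines: spo ysxb oji vmz tijqy frew snx qyrh eyhe wdfv dxkrf
Hunk 4: at line 3 remove [vmz] add [opo,rmc,nfst] -> 13 lines: spo ysxb oji opo rmc nfst tijqy frew snx qyrh eyhe wdfv dxkrf

Answer: spo
ysxb
oji
opo
rmc
nfst
tijqy
frew
snx
qyrh
eyhe
wdfv
dxkrf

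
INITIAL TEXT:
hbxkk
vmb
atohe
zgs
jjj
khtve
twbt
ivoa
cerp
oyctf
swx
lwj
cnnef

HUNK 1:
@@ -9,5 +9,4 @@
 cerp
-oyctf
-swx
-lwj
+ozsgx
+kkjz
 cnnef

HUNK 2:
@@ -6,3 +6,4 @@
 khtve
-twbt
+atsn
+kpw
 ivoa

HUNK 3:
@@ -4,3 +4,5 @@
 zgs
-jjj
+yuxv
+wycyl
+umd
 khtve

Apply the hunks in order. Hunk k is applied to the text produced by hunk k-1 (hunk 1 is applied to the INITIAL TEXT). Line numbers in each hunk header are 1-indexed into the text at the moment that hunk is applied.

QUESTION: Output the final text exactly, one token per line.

Answer: hbxkk
vmb
atohe
zgs
yuxv
wycyl
umd
khtve
atsn
kpw
ivoa
cerp
ozsgx
kkjz
cnnef

Derivation:
Hunk 1: at line 9 remove [oyctf,swx,lwj] add [ozsgx,kkjz] -> 12 lines: hbxkk vmb atohe zgs jjj khtve twbt ivoa cerp ozsgx kkjz cnnef
Hunk 2: at line 6 remove [twbt] add [atsn,kpw] -> 13 lines: hbxkk vmb atohe zgs jjj khtve atsn kpw ivoa cerp ozsgx kkjz cnnef
Hunk 3: at line 4 remove [jjj] add [yuxv,wycyl,umd] -> 15 lines: hbxkk vmb atohe zgs yuxv wycyl umd khtve atsn kpw ivoa cerp ozsgx kkjz cnnef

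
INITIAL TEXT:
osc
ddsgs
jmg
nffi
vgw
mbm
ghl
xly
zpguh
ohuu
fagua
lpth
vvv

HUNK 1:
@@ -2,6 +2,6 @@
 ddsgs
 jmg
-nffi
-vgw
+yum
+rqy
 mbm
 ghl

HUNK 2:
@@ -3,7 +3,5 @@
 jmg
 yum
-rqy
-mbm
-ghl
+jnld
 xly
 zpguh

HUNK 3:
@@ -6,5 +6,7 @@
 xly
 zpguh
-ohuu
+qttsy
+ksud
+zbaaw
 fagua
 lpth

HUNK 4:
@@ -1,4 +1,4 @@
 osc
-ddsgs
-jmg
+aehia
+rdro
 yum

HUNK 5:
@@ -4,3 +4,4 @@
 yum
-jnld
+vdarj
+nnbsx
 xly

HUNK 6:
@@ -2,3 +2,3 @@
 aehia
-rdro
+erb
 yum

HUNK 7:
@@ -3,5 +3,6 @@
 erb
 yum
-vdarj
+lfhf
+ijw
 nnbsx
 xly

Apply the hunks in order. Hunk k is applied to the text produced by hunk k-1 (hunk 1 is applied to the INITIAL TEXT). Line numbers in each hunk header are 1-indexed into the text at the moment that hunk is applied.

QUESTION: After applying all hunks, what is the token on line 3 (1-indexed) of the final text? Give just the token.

Hunk 1: at line 2 remove [nffi,vgw] add [yum,rqy] -> 13 lines: osc ddsgs jmg yum rqy mbm ghl xly zpguh ohuu fagua lpth vvv
Hunk 2: at line 3 remove [rqy,mbm,ghl] add [jnld] -> 11 lines: osc ddsgs jmg yum jnld xly zpguh ohuu fagua lpth vvv
Hunk 3: at line 6 remove [ohuu] add [qttsy,ksud,zbaaw] -> 13 lines: osc ddsgs jmg yum jnld xly zpguh qttsy ksud zbaaw fagua lpth vvv
Hunk 4: at line 1 remove [ddsgs,jmg] add [aehia,rdro] -> 13 lines: osc aehia rdro yum jnld xly zpguh qttsy ksud zbaaw fagua lpth vvv
Hunk 5: at line 4 remove [jnld] add [vdarj,nnbsx] -> 14 lines: osc aehia rdro yum vdarj nnbsx xly zpguh qttsy ksud zbaaw fagua lpth vvv
Hunk 6: at line 2 remove [rdro] add [erb] -> 14 lines: osc aehia erb yum vdarj nnbsx xly zpguh qttsy ksud zbaaw fagua lpth vvv
Hunk 7: at line 3 remove [vdarj] add [lfhf,ijw] -> 15 lines: osc aehia erb yum lfhf ijw nnbsx xly zpguh qttsy ksud zbaaw fagua lpth vvv
Final line 3: erb

Answer: erb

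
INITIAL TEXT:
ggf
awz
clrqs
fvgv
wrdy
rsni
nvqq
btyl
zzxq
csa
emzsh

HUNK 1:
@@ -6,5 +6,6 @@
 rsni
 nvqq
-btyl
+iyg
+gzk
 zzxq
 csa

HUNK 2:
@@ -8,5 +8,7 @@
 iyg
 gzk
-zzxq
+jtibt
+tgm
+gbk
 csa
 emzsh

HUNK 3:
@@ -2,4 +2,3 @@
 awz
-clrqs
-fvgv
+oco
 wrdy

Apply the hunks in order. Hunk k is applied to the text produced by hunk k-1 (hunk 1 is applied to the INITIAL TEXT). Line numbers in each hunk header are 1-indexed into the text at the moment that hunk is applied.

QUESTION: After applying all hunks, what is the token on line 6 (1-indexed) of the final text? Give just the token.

Answer: nvqq

Derivation:
Hunk 1: at line 6 remove [btyl] add [iyg,gzk] -> 12 lines: ggf awz clrqs fvgv wrdy rsni nvqq iyg gzk zzxq csa emzsh
Hunk 2: at line 8 remove [zzxq] add [jtibt,tgm,gbk] -> 14 lines: ggf awz clrqs fvgv wrdy rsni nvqq iyg gzk jtibt tgm gbk csa emzsh
Hunk 3: at line 2 remove [clrqs,fvgv] add [oco] -> 13 lines: ggf awz oco wrdy rsni nvqq iyg gzk jtibt tgm gbk csa emzsh
Final line 6: nvqq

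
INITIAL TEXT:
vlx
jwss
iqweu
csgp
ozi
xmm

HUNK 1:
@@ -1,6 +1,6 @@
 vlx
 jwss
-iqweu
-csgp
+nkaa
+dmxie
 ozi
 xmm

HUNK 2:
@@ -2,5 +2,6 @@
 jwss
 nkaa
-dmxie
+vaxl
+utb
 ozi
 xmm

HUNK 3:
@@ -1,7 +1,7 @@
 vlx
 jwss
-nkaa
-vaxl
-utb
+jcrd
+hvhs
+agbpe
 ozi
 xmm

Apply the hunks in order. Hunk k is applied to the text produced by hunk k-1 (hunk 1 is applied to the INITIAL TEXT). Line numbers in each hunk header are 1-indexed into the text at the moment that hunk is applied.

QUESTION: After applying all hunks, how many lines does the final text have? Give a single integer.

Answer: 7

Derivation:
Hunk 1: at line 1 remove [iqweu,csgp] add [nkaa,dmxie] -> 6 lines: vlx jwss nkaa dmxie ozi xmm
Hunk 2: at line 2 remove [dmxie] add [vaxl,utb] -> 7 lines: vlx jwss nkaa vaxl utb ozi xmm
Hunk 3: at line 1 remove [nkaa,vaxl,utb] add [jcrd,hvhs,agbpe] -> 7 lines: vlx jwss jcrd hvhs agbpe ozi xmm
Final line count: 7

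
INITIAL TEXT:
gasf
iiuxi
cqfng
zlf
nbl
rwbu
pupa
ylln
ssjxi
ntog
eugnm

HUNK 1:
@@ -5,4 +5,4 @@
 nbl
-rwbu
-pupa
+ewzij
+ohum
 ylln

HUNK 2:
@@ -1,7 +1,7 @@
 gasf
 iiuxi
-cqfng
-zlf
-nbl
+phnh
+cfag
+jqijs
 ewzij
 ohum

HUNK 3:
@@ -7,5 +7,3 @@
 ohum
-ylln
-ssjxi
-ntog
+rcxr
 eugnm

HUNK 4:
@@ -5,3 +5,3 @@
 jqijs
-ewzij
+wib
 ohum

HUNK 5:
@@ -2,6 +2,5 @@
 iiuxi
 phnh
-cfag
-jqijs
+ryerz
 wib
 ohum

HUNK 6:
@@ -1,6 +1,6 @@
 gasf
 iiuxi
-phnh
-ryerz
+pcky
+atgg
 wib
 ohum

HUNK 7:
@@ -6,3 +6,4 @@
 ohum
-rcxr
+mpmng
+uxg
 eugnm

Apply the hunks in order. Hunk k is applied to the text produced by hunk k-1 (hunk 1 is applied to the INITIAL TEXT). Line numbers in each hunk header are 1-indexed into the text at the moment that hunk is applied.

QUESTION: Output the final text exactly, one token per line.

Answer: gasf
iiuxi
pcky
atgg
wib
ohum
mpmng
uxg
eugnm

Derivation:
Hunk 1: at line 5 remove [rwbu,pupa] add [ewzij,ohum] -> 11 lines: gasf iiuxi cqfng zlf nbl ewzij ohum ylln ssjxi ntog eugnm
Hunk 2: at line 1 remove [cqfng,zlf,nbl] add [phnh,cfag,jqijs] -> 11 lines: gasf iiuxi phnh cfag jqijs ewzij ohum ylln ssjxi ntog eugnm
Hunk 3: at line 7 remove [ylln,ssjxi,ntog] add [rcxr] -> 9 lines: gasf iiuxi phnh cfag jqijs ewzij ohum rcxr eugnm
Hunk 4: at line 5 remove [ewzij] add [wib] -> 9 lines: gasf iiuxi phnh cfag jqijs wib ohum rcxr eugnm
Hunk 5: at line 2 remove [cfag,jqijs] add [ryerz] -> 8 lines: gasf iiuxi phnh ryerz wib ohum rcxr eugnm
Hunk 6: at line 1 remove [phnh,ryerz] add [pcky,atgg] -> 8 lines: gasf iiuxi pcky atgg wib ohum rcxr eugnm
Hunk 7: at line 6 remove [rcxr] add [mpmng,uxg] -> 9 lines: gasf iiuxi pcky atgg wib ohum mpmng uxg eugnm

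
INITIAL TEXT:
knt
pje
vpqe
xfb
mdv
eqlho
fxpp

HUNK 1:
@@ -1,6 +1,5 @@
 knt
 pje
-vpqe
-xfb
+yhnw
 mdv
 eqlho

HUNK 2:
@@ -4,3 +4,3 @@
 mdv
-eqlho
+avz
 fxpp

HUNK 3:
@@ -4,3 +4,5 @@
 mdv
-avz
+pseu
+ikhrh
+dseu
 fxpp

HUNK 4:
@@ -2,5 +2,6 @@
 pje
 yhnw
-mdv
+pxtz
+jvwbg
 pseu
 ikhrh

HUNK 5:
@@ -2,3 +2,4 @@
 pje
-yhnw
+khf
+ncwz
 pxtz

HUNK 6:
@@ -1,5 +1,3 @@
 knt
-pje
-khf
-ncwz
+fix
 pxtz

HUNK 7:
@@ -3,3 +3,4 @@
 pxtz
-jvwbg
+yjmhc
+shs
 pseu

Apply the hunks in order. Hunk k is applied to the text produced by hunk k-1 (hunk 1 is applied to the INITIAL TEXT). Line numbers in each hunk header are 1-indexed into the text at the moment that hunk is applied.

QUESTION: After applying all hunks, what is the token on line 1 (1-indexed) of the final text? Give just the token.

Answer: knt

Derivation:
Hunk 1: at line 1 remove [vpqe,xfb] add [yhnw] -> 6 lines: knt pje yhnw mdv eqlho fxpp
Hunk 2: at line 4 remove [eqlho] add [avz] -> 6 lines: knt pje yhnw mdv avz fxpp
Hunk 3: at line 4 remove [avz] add [pseu,ikhrh,dseu] -> 8 lines: knt pje yhnw mdv pseu ikhrh dseu fxpp
Hunk 4: at line 2 remove [mdv] add [pxtz,jvwbg] -> 9 lines: knt pje yhnw pxtz jvwbg pseu ikhrh dseu fxpp
Hunk 5: at line 2 remove [yhnw] add [khf,ncwz] -> 10 lines: knt pje khf ncwz pxtz jvwbg pseu ikhrh dseu fxpp
Hunk 6: at line 1 remove [pje,khf,ncwz] add [fix] -> 8 lines: knt fix pxtz jvwbg pseu ikhrh dseu fxpp
Hunk 7: at line 3 remove [jvwbg] add [yjmhc,shs] -> 9 lines: knt fix pxtz yjmhc shs pseu ikhrh dseu fxpp
Final line 1: knt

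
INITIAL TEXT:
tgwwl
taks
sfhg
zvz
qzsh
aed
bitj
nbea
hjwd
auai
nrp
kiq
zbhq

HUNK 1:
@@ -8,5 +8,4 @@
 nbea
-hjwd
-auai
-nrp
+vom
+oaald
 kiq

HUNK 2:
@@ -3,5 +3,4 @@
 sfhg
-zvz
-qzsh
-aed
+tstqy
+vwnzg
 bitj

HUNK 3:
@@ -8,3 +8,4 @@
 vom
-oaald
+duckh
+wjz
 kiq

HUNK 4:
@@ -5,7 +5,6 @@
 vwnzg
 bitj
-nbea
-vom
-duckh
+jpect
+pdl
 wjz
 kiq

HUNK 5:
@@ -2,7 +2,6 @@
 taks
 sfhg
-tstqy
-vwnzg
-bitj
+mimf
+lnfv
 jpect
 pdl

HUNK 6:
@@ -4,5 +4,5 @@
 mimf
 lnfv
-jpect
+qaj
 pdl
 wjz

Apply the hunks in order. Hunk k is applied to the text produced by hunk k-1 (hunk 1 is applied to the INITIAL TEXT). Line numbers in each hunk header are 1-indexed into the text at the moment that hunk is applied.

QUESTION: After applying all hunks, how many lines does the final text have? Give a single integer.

Hunk 1: at line 8 remove [hjwd,auai,nrp] add [vom,oaald] -> 12 lines: tgwwl taks sfhg zvz qzsh aed bitj nbea vom oaald kiq zbhq
Hunk 2: at line 3 remove [zvz,qzsh,aed] add [tstqy,vwnzg] -> 11 lines: tgwwl taks sfhg tstqy vwnzg bitj nbea vom oaald kiq zbhq
Hunk 3: at line 8 remove [oaald] add [duckh,wjz] -> 12 lines: tgwwl taks sfhg tstqy vwnzg bitj nbea vom duckh wjz kiq zbhq
Hunk 4: at line 5 remove [nbea,vom,duckh] add [jpect,pdl] -> 11 lines: tgwwl taks sfhg tstqy vwnzg bitj jpect pdl wjz kiq zbhq
Hunk 5: at line 2 remove [tstqy,vwnzg,bitj] add [mimf,lnfv] -> 10 lines: tgwwl taks sfhg mimf lnfv jpect pdl wjz kiq zbhq
Hunk 6: at line 4 remove [jpect] add [qaj] -> 10 lines: tgwwl taks sfhg mimf lnfv qaj pdl wjz kiq zbhq
Final line count: 10

Answer: 10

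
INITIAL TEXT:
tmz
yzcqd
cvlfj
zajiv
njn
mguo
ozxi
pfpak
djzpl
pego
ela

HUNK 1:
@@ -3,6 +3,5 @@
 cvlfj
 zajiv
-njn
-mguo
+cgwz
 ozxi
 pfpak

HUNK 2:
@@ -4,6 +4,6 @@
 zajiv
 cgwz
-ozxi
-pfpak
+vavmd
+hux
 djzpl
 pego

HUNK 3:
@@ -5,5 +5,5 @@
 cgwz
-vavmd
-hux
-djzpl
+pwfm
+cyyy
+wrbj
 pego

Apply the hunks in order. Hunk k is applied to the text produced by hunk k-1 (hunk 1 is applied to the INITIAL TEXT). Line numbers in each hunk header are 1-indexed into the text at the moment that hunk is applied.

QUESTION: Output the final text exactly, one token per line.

Answer: tmz
yzcqd
cvlfj
zajiv
cgwz
pwfm
cyyy
wrbj
pego
ela

Derivation:
Hunk 1: at line 3 remove [njn,mguo] add [cgwz] -> 10 lines: tmz yzcqd cvlfj zajiv cgwz ozxi pfpak djzpl pego ela
Hunk 2: at line 4 remove [ozxi,pfpak] add [vavmd,hux] -> 10 lines: tmz yzcqd cvlfj zajiv cgwz vavmd hux djzpl pego ela
Hunk 3: at line 5 remove [vavmd,hux,djzpl] add [pwfm,cyyy,wrbj] -> 10 lines: tmz yzcqd cvlfj zajiv cgwz pwfm cyyy wrbj pego ela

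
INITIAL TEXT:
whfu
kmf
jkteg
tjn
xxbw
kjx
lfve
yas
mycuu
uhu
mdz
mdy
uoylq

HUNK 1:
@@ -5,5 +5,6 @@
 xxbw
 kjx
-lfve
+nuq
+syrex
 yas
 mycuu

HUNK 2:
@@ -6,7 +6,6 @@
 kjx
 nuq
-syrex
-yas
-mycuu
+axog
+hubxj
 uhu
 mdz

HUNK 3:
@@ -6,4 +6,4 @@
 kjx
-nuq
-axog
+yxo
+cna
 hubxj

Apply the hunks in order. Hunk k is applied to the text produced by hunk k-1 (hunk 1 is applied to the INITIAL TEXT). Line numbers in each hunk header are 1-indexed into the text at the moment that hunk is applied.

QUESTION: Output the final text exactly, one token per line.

Answer: whfu
kmf
jkteg
tjn
xxbw
kjx
yxo
cna
hubxj
uhu
mdz
mdy
uoylq

Derivation:
Hunk 1: at line 5 remove [lfve] add [nuq,syrex] -> 14 lines: whfu kmf jkteg tjn xxbw kjx nuq syrex yas mycuu uhu mdz mdy uoylq
Hunk 2: at line 6 remove [syrex,yas,mycuu] add [axog,hubxj] -> 13 lines: whfu kmf jkteg tjn xxbw kjx nuq axog hubxj uhu mdz mdy uoylq
Hunk 3: at line 6 remove [nuq,axog] add [yxo,cna] -> 13 lines: whfu kmf jkteg tjn xxbw kjx yxo cna hubxj uhu mdz mdy uoylq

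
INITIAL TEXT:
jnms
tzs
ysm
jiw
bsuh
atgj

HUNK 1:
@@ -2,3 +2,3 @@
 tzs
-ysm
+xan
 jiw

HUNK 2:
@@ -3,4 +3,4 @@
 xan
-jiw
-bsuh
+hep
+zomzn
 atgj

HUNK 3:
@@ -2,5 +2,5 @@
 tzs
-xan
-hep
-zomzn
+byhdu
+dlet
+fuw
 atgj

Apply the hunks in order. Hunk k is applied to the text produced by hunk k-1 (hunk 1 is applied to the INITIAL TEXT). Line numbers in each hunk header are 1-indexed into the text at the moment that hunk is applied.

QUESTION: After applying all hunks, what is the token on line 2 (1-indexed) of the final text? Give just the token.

Answer: tzs

Derivation:
Hunk 1: at line 2 remove [ysm] add [xan] -> 6 lines: jnms tzs xan jiw bsuh atgj
Hunk 2: at line 3 remove [jiw,bsuh] add [hep,zomzn] -> 6 lines: jnms tzs xan hep zomzn atgj
Hunk 3: at line 2 remove [xan,hep,zomzn] add [byhdu,dlet,fuw] -> 6 lines: jnms tzs byhdu dlet fuw atgj
Final line 2: tzs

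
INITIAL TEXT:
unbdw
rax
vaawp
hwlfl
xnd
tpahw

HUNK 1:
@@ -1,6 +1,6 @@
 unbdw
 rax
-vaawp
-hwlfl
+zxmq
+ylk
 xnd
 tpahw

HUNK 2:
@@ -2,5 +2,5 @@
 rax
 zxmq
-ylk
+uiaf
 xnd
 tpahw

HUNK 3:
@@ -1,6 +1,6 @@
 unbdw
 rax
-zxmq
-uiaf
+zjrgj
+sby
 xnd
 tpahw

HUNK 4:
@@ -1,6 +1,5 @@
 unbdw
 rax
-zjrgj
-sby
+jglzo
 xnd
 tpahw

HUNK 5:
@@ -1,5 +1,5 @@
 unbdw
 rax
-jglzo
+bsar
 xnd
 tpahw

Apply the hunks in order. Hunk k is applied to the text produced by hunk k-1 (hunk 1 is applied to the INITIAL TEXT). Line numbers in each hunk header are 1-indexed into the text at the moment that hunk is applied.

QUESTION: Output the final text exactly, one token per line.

Answer: unbdw
rax
bsar
xnd
tpahw

Derivation:
Hunk 1: at line 1 remove [vaawp,hwlfl] add [zxmq,ylk] -> 6 lines: unbdw rax zxmq ylk xnd tpahw
Hunk 2: at line 2 remove [ylk] add [uiaf] -> 6 lines: unbdw rax zxmq uiaf xnd tpahw
Hunk 3: at line 1 remove [zxmq,uiaf] add [zjrgj,sby] -> 6 lines: unbdw rax zjrgj sby xnd tpahw
Hunk 4: at line 1 remove [zjrgj,sby] add [jglzo] -> 5 lines: unbdw rax jglzo xnd tpahw
Hunk 5: at line 1 remove [jglzo] add [bsar] -> 5 lines: unbdw rax bsar xnd tpahw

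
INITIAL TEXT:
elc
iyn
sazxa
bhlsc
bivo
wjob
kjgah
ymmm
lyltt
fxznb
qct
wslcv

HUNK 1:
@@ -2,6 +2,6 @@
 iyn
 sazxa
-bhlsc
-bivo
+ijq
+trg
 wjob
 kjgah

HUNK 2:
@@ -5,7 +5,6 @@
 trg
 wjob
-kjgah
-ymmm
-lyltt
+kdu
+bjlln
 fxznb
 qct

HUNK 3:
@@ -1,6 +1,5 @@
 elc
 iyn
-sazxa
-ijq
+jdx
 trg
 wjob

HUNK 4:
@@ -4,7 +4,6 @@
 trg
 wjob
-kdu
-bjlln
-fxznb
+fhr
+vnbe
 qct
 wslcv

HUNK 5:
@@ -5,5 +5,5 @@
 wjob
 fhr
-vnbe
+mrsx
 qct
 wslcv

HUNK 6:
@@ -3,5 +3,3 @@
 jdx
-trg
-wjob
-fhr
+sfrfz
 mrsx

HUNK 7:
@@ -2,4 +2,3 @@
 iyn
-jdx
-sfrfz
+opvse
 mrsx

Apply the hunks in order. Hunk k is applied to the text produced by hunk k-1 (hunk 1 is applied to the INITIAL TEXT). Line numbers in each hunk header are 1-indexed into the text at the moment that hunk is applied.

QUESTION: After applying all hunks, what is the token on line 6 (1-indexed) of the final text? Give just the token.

Answer: wslcv

Derivation:
Hunk 1: at line 2 remove [bhlsc,bivo] add [ijq,trg] -> 12 lines: elc iyn sazxa ijq trg wjob kjgah ymmm lyltt fxznb qct wslcv
Hunk 2: at line 5 remove [kjgah,ymmm,lyltt] add [kdu,bjlln] -> 11 lines: elc iyn sazxa ijq trg wjob kdu bjlln fxznb qct wslcv
Hunk 3: at line 1 remove [sazxa,ijq] add [jdx] -> 10 lines: elc iyn jdx trg wjob kdu bjlln fxznb qct wslcv
Hunk 4: at line 4 remove [kdu,bjlln,fxznb] add [fhr,vnbe] -> 9 lines: elc iyn jdx trg wjob fhr vnbe qct wslcv
Hunk 5: at line 5 remove [vnbe] add [mrsx] -> 9 lines: elc iyn jdx trg wjob fhr mrsx qct wslcv
Hunk 6: at line 3 remove [trg,wjob,fhr] add [sfrfz] -> 7 lines: elc iyn jdx sfrfz mrsx qct wslcv
Hunk 7: at line 2 remove [jdx,sfrfz] add [opvse] -> 6 lines: elc iyn opvse mrsx qct wslcv
Final line 6: wslcv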